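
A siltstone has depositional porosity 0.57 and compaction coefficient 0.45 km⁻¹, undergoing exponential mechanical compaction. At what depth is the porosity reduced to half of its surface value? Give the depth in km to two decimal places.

1.54 km

φ/φ₀ = 1/2 ⇒ exp(−c·z) = 1/2 ⇒ z = ln(2) / c
z = 0.6931 / 0.45 = 1.540 km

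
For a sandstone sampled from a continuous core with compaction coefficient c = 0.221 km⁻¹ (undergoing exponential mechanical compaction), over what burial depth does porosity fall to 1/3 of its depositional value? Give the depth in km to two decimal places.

4.97 km

φ/φ₀ = 1/3 ⇒ exp(−c·d) = 1/3 ⇒ d = ln(3) / c
d = 1.0986 / 0.221 = 4.971 km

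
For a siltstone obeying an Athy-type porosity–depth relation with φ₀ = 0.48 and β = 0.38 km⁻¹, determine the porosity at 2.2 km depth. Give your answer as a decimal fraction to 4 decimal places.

φ = φ₀·exp(−β·Z) = 0.48 × exp(−0.38 × 2.2) = 0.48 × exp(−0.836)
  = 0.48 × 0.4334 = 0.2081

0.2081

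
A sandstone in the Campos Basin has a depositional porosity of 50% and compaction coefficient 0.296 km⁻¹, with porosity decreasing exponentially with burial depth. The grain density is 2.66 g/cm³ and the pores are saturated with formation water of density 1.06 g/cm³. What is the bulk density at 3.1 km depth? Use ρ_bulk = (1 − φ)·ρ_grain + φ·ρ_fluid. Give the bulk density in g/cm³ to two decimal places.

Porosity at depth: φ = 0.5·exp(−0.296×3.1) = 0.5×0.3995 = 0.1997
Bulk density: ρ_b = (1−φ)ρ_g + φ·ρ_f = 0.8003×2.66 + 0.1997×1.06
       = 2.129 + 0.212 = 2.340 g/cm³

2.34 g/cm³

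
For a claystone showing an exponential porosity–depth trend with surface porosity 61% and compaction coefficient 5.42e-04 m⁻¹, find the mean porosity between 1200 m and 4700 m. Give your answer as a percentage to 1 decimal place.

Working in km (1 km = 1000 m; k in km⁻¹ = k in m⁻¹ × 1000):
⟨n⟩ = (1/(z₂−z₁)) ∫ n₀ e^(−kz) dz = n₀·(e^(−k·z₁) − e^(−k·z₂)) / (k·(z₂−z₁))
e^(−0.542×1.2) = 0.5218; e^(−0.542×4.7) = 0.0783
⟨n⟩ = 0.61 × (0.5218 − 0.0783) / (0.542 × 3.5) = 0.61 × 0.2338 = 0.1426

14.3%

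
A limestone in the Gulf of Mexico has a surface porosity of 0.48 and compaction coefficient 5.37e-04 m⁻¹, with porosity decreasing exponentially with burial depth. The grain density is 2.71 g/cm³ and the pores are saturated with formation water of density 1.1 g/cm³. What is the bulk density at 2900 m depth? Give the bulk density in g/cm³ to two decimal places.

Working in km (1 km = 1000 m; k in km⁻¹ = k in m⁻¹ × 1000):
Porosity at depth: phi = 0.48·exp(−0.537×2.9) = 0.48×0.2107 = 0.1011
Bulk density: ρ_b = (1−phi)ρ_g + phi·ρ_f = 0.8989×2.71 + 0.1011×1.1
       = 2.436 + 0.111 = 2.547 g/cm³

2.55 g/cm³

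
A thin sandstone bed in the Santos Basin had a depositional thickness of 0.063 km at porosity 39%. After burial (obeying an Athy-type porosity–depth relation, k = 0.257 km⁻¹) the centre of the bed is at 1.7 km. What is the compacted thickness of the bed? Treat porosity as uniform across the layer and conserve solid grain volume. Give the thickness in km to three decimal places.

0.051 km

Porosity at 1.7 km: n = 0.39·exp(−0.257×1.7) = 0.2520
Solid-volume conservation: h(1−n) = h₀(1−n₀) ⇒ h = h₀·(1−n₀)/(1−n)
h = 0.063 × (1 − 0.39)/(1 − 0.2520) = 0.063 × 0.8155 = 0.0514 km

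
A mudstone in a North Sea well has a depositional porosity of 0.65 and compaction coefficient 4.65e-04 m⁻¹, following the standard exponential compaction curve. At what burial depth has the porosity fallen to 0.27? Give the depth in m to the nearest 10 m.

Working in km (1 km = 1000 m; c in km⁻¹ = c in m⁻¹ × 1000):
Invert Athy's law: Z = ln(phi₀/phi) / c
Z = ln(0.65/0.27) / 0.465 = ln(2.407) / 0.465 = 0.8786 / 0.465 = 1.889 km

1890 m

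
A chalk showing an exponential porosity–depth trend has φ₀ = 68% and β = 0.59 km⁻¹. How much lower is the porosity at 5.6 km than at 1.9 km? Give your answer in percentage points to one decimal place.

φ(1.9) = 0.68·e^(−0.59×1.9) = 0.2216
φ(5.6) = 0.68·e^(−0.59×5.6) = 0.0250
Δφ = 0.2216 − 0.0250 = 0.1967

19.7 percentage points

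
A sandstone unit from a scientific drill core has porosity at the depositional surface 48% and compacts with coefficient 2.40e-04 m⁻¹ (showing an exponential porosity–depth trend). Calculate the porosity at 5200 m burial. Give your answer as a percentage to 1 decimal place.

Working in km (1 km = 1000 m; β in km⁻¹ = β in m⁻¹ × 1000):
phi = phi₀·exp(−β·z) = 0.48 × exp(−0.24 × 5.2) = 0.48 × exp(−1.248)
  = 0.48 × 0.2871 = 0.1378

13.8%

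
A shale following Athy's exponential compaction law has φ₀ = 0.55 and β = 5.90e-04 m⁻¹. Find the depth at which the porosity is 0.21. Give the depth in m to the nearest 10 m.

Working in km (1 km = 1000 m; β in km⁻¹ = β in m⁻¹ × 1000):
Invert Athy's law: Z = ln(φ₀/φ) / β
Z = ln(0.55/0.21) / 0.59 = ln(2.619) / 0.59 = 0.9628 / 0.59 = 1.632 km

1630 m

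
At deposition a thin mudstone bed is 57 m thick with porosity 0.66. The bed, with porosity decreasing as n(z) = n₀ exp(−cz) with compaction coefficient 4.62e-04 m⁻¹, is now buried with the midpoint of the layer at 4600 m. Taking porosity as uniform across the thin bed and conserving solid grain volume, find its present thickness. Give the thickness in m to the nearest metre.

21 m

Working in km (1 km = 1000 m; c in km⁻¹ = c in m⁻¹ × 1000):
Porosity at 4.6 km: n = 0.66·exp(−0.462×4.6) = 0.0788
Solid-volume conservation: h(1−n) = h₀(1−n₀) ⇒ h = h₀·(1−n₀)/(1−n)
h = 0.057 × (1 − 0.66)/(1 − 0.0788) = 0.057 × 0.3691 = 0.0210 km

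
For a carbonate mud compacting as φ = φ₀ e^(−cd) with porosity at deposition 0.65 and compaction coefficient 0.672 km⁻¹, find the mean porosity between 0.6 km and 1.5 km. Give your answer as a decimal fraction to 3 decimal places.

0.326

⟨φ⟩ = (1/(d₂−d₁)) ∫ φ₀ e^(−cd) dd = φ₀·(e^(−c·d₁) − e^(−c·d₂)) / (c·(d₂−d₁))
e^(−0.672×0.6) = 0.6682; e^(−0.672×1.5) = 0.3649
⟨φ⟩ = 0.65 × (0.6682 − 0.3649) / (0.672 × 0.9) = 0.65 × 0.5014 = 0.3259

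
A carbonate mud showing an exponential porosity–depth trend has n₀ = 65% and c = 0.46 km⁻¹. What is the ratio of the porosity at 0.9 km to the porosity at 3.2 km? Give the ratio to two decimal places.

2.88

n(d₁)/n(d₂) = e^(−c·d₁)/e^(−c·d₂) = e^{c(d₂−d₁)}
= exp(0.46 × 2.3) = exp(1.058) = 2.8806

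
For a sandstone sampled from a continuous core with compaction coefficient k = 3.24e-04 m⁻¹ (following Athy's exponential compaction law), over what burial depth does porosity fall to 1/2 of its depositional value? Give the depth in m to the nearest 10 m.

Working in km (1 km = 1000 m; k in km⁻¹ = k in m⁻¹ × 1000):
φ/φ₀ = 1/2 ⇒ exp(−k·d) = 1/2 ⇒ d = ln(2) / k
d = 0.6931 / 0.324 = 2.139 km

2140 m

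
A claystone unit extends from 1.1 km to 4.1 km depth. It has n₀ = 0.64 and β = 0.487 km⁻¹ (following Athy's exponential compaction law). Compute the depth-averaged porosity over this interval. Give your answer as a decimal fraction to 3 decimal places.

0.197

⟨n⟩ = (1/(z₂−z₁)) ∫ n₀ e^(−βz) dz = n₀·(e^(−β·z₁) − e^(−β·z₂)) / (β·(z₂−z₁))
e^(−0.487×1.1) = 0.5853; e^(−0.487×4.1) = 0.1358
⟨n⟩ = 0.64 × (0.5853 − 0.1358) / (0.487 × 3) = 0.64 × 0.3077 = 0.1969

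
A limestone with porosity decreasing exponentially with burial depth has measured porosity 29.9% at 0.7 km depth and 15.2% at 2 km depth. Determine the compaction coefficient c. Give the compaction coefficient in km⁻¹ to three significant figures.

Athy: phi(Z) = phi₀ e^(−cZ) ⇒ phi₁/phi₂ = e^{c(Z₂−Z₁)} ⇒ c = ln(phi₁/phi₂)/(Z₂−Z₁)
c = ln(0.299/0.152) / (2 − 0.7) = ln(1.967) / 1.3 = 0.6766 / 1.3 = 0.5204 km⁻¹

0.520 km⁻¹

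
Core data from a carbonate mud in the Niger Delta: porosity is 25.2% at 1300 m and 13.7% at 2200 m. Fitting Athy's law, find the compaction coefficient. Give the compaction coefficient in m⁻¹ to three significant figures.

0.000677 m⁻¹

Working in km (1 km = 1000 m; k in km⁻¹ = k in m⁻¹ × 1000):
Athy: phi(Z) = phi₀ e^(−kZ) ⇒ phi₁/phi₂ = e^{k(Z₂−Z₁)} ⇒ k = ln(phi₁/phi₂)/(Z₂−Z₁)
k = ln(0.252/0.137) / (2.2 − 1.3) = ln(1.839) / 0.9 = 0.6094 / 0.9 = 0.6772 km⁻¹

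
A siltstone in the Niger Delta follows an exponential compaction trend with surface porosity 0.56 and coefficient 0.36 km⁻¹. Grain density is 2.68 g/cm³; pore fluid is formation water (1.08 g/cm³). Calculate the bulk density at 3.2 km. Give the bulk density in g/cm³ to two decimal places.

2.40 g/cm³

Porosity at depth: φ = 0.56·exp(−0.36×3.2) = 0.56×0.3160 = 0.1770
Bulk density: ρ_b = (1−φ)ρ_g + φ·ρ_f = 0.8230×2.68 + 0.1770×1.08
       = 2.206 + 0.191 = 2.397 g/cm³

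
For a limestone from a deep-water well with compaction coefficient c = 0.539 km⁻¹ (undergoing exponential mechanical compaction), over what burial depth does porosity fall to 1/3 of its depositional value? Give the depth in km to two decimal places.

n/n₀ = 1/3 ⇒ exp(−c·z) = 1/3 ⇒ z = ln(3) / c
z = 1.0986 / 0.539 = 2.038 km

2.04 km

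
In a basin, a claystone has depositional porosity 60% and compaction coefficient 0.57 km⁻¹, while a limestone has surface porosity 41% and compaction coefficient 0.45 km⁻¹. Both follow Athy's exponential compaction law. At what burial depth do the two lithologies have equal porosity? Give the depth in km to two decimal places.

3.17 km

Set φ₀ₐ e^(−βₐZ) = φ₀ᵦ e^(−βᵦZ) ⇒ ln(φ₀ₐ/φ₀ᵦ) = (βₐ − βᵦ)·Z
Z = ln(0.6/0.41) / (0.57 − 0.45) = 0.3808 / 0.12 = 3.173 km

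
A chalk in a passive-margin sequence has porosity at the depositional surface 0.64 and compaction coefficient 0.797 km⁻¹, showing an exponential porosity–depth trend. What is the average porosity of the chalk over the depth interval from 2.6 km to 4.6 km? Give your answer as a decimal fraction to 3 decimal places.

0.040

⟨phi⟩ = (1/(Z₂−Z₁)) ∫ phi₀ e^(−βZ) dZ = phi₀·(e^(−β·Z₁) − e^(−β·Z₂)) / (β·(Z₂−Z₁))
e^(−0.797×2.6) = 0.1259; e^(−0.797×4.6) = 0.0256
⟨phi⟩ = 0.64 × (0.1259 − 0.0256) / (0.797 × 2) = 0.64 × 0.0629 = 0.0403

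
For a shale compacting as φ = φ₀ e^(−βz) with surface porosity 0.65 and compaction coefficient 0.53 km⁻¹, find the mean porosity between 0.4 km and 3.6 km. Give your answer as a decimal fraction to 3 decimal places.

0.253

⟨φ⟩ = (1/(z₂−z₁)) ∫ φ₀ e^(−βz) dz = φ₀·(e^(−β·z₁) − e^(−β·z₂)) / (β·(z₂−z₁))
e^(−0.53×0.4) = 0.8090; e^(−0.53×3.6) = 0.1484
⟨φ⟩ = 0.65 × (0.8090 − 0.1484) / (0.53 × 3.2) = 0.65 × 0.3895 = 0.2532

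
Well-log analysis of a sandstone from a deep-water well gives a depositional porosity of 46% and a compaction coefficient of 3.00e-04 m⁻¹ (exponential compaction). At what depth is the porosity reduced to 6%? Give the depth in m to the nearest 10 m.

6790 m

Working in km (1 km = 1000 m; c in km⁻¹ = c in m⁻¹ × 1000):
Invert Athy's law: z = ln(φ₀/φ) / c
z = ln(0.46/0.06) / 0.3 = ln(7.667) / 0.3 = 2.0369 / 0.3 = 6.790 km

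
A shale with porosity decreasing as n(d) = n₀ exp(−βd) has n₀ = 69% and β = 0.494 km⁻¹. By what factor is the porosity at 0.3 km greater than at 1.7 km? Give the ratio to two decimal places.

n(d₁)/n(d₂) = e^(−β·d₁)/e^(−β·d₂) = e^{β(d₂−d₁)}
= exp(0.494 × 1.4) = exp(0.6916) = 1.9969

2.00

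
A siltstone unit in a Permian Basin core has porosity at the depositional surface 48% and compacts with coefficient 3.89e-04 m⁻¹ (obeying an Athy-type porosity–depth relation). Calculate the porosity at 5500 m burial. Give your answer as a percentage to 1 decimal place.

5.7%

Working in km (1 km = 1000 m; k in km⁻¹ = k in m⁻¹ × 1000):
φ = φ₀·exp(−k·z) = 0.48 × exp(−0.389 × 5.5) = 0.48 × exp(−2.139)
  = 0.48 × 0.1177 = 0.0565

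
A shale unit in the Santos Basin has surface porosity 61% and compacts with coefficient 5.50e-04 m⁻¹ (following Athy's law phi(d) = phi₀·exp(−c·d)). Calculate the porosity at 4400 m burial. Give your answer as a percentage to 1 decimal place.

5.4%

Working in km (1 km = 1000 m; c in km⁻¹ = c in m⁻¹ × 1000):
phi = phi₀·exp(−c·d) = 0.61 × exp(−0.55 × 4.4) = 0.61 × exp(−2.42)
  = 0.61 × 0.0889 = 0.0542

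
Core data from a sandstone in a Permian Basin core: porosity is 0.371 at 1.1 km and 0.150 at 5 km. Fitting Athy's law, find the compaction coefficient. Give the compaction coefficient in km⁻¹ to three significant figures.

0.232 km⁻¹

Athy: φ(d) = φ₀ e^(−βd) ⇒ φ₁/φ₂ = e^{β(d₂−d₁)} ⇒ β = ln(φ₁/φ₂)/(d₂−d₁)
β = ln(0.371/0.15) / (5 − 1.1) = ln(2.473) / 3.9 = 0.9056 / 3.9 = 0.2322 km⁻¹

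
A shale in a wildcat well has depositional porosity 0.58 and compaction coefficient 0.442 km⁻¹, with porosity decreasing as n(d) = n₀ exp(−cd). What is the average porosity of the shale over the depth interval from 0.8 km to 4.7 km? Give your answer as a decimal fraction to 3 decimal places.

⟨n⟩ = (1/(d₂−d₁)) ∫ n₀ e^(−cd) dd = n₀·(e^(−c·d₁) − e^(−c·d₂)) / (c·(d₂−d₁))
e^(−0.442×0.8) = 0.7022; e^(−0.442×4.7) = 0.1253
⟨n⟩ = 0.58 × (0.7022 − 0.1253) / (0.442 × 3.9) = 0.58 × 0.3347 = 0.1941

0.194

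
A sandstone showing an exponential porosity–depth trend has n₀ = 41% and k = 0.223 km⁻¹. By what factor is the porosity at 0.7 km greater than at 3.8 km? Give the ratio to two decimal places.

n(Z₁)/n(Z₂) = e^(−k·Z₁)/e^(−k·Z₂) = e^{k(Z₂−Z₁)}
= exp(0.223 × 3.1) = exp(0.6913) = 1.9963

2.00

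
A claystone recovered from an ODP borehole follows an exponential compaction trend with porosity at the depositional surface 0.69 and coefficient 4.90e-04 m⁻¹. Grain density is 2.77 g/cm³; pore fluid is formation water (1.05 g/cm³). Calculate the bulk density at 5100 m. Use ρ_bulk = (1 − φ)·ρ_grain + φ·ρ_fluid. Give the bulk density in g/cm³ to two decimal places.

Working in km (1 km = 1000 m; c in km⁻¹ = c in m⁻¹ × 1000):
Porosity at depth: phi = 0.69·exp(−0.49×5.1) = 0.69×0.0822 = 0.0567
Bulk density: ρ_b = (1−phi)ρ_g + phi·ρ_f = 0.9433×2.77 + 0.0567×1.05
       = 2.613 + 0.060 = 2.672 g/cm³

2.67 g/cm³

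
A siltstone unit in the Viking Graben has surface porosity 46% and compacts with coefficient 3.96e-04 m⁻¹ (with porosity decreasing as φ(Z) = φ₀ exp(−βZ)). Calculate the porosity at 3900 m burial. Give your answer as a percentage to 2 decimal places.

9.82%

Working in km (1 km = 1000 m; β in km⁻¹ = β in m⁻¹ × 1000):
φ = φ₀·exp(−β·Z) = 0.46 × exp(−0.396 × 3.9) = 0.46 × exp(−1.544)
  = 0.46 × 0.2134 = 0.0982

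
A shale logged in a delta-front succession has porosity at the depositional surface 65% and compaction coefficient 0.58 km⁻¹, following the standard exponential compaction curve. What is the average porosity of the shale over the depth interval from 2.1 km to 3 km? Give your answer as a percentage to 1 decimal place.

⟨n⟩ = (1/(z₂−z₁)) ∫ n₀ e^(−kz) dz = n₀·(e^(−k·z₁) − e^(−k·z₂)) / (k·(z₂−z₁))
e^(−0.58×2.1) = 0.2958; e^(−0.58×3) = 0.1755
⟨n⟩ = 0.65 × (0.2958 − 0.1755) / (0.58 × 0.9) = 0.65 × 0.2305 = 0.1498

15.0%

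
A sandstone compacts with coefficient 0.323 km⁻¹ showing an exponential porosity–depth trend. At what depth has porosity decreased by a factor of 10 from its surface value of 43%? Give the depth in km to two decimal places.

7.13 km

n/n₀ = 1/10 ⇒ exp(−k·d) = 1/10 ⇒ d = ln(10) / k
d = 2.3026 / 0.323 = 7.129 km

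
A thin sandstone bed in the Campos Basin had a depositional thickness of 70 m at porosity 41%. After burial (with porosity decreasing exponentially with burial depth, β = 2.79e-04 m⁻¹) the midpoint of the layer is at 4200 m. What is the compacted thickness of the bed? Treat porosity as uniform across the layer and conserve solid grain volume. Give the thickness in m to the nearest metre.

47 m

Working in km (1 km = 1000 m; β in km⁻¹ = β in m⁻¹ × 1000):
Porosity at 4.2 km: φ = 0.41·exp(−0.279×4.2) = 0.1270
Solid-volume conservation: h(1−φ) = h₀(1−φ₀) ⇒ h = h₀·(1−φ₀)/(1−φ)
h = 0.07 × (1 − 0.41)/(1 − 0.1270) = 0.07 × 0.6758 = 0.0473 km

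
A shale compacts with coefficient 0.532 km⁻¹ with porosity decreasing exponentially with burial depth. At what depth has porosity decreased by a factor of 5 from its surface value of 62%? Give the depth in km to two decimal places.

3.03 km

phi/phi₀ = 1/5 ⇒ exp(−β·z) = 1/5 ⇒ z = ln(5) / β
z = 1.6094 / 0.532 = 3.025 km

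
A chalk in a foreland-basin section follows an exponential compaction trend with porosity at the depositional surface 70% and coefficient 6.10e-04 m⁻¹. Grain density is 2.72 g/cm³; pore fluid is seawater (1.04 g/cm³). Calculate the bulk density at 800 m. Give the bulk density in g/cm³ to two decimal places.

Working in km (1 km = 1000 m; c in km⁻¹ = c in m⁻¹ × 1000):
Porosity at depth: φ = 0.7·exp(−0.61×0.8) = 0.7×0.6139 = 0.4297
Bulk density: ρ_b = (1−φ)ρ_g + φ·ρ_f = 0.5703×2.72 + 0.4297×1.04
       = 1.551 + 0.447 = 1.998 g/cm³

2.00 g/cm³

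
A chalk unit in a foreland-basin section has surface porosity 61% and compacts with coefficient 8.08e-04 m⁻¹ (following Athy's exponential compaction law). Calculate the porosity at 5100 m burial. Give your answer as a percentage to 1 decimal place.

1.0%

Working in km (1 km = 1000 m; k in km⁻¹ = k in m⁻¹ × 1000):
n = n₀·exp(−k·Z) = 0.61 × exp(−0.808 × 5.1) = 0.61 × exp(−4.121)
  = 0.61 × 0.0162 = 0.0099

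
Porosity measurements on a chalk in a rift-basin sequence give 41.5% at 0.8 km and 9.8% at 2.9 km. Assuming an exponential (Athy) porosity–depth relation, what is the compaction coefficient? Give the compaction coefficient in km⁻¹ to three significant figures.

Athy: φ(d) = φ₀ e^(−kd) ⇒ φ₁/φ₂ = e^{k(d₂−d₁)} ⇒ k = ln(φ₁/φ₂)/(d₂−d₁)
k = ln(0.415/0.098) / (2.9 − 0.8) = ln(4.235) / 2.1 = 1.4433 / 2.1 = 0.6873 km⁻¹

0.687 km⁻¹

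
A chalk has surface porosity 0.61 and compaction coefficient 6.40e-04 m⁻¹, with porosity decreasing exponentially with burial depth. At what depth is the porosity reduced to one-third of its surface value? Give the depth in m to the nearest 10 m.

Working in km (1 km = 1000 m; β in km⁻¹ = β in m⁻¹ × 1000):
φ/φ₀ = 1/3 ⇒ exp(−β·Z) = 1/3 ⇒ Z = ln(3) / β
Z = 1.0986 / 0.64 = 1.717 km

1720 m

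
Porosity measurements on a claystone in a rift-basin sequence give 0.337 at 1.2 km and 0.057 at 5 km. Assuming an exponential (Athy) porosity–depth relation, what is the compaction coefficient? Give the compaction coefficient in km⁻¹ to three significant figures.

0.468 km⁻¹

Athy: phi(z) = phi₀ e^(−cz) ⇒ phi₁/phi₂ = e^{c(z₂−z₁)} ⇒ c = ln(phi₁/phi₂)/(z₂−z₁)
c = ln(0.337/0.057) / (5 − 1.2) = ln(5.912) / 3.8 = 1.7770 / 3.8 = 0.4676 km⁻¹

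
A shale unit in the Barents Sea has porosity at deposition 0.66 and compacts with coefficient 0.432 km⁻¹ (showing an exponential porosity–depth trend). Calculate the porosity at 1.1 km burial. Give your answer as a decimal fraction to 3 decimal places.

0.410

n = n₀·exp(−k·z) = 0.66 × exp(−0.432 × 1.1) = 0.66 × exp(−0.4752)
  = 0.66 × 0.6218 = 0.4104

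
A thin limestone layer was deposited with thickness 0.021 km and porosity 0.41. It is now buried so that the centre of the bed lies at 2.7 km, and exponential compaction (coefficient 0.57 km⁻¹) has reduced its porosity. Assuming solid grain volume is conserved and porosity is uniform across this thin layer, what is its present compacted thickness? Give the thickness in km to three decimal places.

0.014 km

Porosity at 2.7 km: n = 0.41·exp(−0.57×2.7) = 0.0880
Solid-volume conservation: h(1−n) = h₀(1−n₀) ⇒ h = h₀·(1−n₀)/(1−n)
h = 0.021 × (1 − 0.41)/(1 − 0.0880) = 0.021 × 0.6469 = 0.0136 km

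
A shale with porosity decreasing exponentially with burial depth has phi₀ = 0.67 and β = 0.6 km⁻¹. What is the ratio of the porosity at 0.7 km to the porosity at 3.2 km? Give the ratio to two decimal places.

phi(Z₁)/phi(Z₂) = e^(−β·Z₁)/e^(−β·Z₂) = e^{β(Z₂−Z₁)}
= exp(0.6 × 2.5) = exp(1.5) = 4.4817

4.48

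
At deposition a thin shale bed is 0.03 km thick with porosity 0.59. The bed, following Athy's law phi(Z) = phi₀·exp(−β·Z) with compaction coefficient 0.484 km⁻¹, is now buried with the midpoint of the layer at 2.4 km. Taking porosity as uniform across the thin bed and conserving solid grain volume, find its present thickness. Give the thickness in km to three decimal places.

0.015 km

Porosity at 2.4 km: phi = 0.59·exp(−0.484×2.4) = 0.1847
Solid-volume conservation: h(1−phi) = h₀(1−phi₀) ⇒ h = h₀·(1−phi₀)/(1−phi)
h = 0.03 × (1 − 0.59)/(1 − 0.1847) = 0.03 × 0.5029 = 0.0151 km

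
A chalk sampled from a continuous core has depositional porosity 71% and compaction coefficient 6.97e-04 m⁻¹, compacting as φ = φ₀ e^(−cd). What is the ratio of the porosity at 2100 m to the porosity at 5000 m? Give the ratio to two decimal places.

7.55

Working in km (1 km = 1000 m; c in km⁻¹ = c in m⁻¹ × 1000):
φ(d₁)/φ(d₂) = e^(−c·d₁)/e^(−c·d₂) = e^{c(d₂−d₁)}
= exp(0.697 × 2.9) = exp(2.021) = 7.5481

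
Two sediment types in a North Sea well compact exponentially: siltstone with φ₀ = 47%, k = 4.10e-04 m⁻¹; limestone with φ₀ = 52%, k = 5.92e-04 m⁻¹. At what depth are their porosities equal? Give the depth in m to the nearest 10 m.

Working in km (1 km = 1000 m; k in km⁻¹ = k in m⁻¹ × 1000):
Set φ₀ₐ e^(−kₐZ) = φ₀ᵦ e^(−kᵦZ) ⇒ ln(φ₀ₐ/φ₀ᵦ) = (kₐ − kᵦ)·Z
Z = ln(0.47/0.52) / (0.41 − 0.592) = -0.1011 / -0.182 = 0.555 km

560 m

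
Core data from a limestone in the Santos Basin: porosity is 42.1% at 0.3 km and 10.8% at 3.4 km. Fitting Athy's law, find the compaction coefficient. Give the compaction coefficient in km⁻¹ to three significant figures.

0.439 km⁻¹

Athy: n(Z) = n₀ e^(−βZ) ⇒ n₁/n₂ = e^{β(Z₂−Z₁)} ⇒ β = ln(n₁/n₂)/(Z₂−Z₁)
β = ln(0.421/0.108) / (3.4 − 0.3) = ln(3.898) / 3.1 = 1.3605 / 3.1 = 0.4389 km⁻¹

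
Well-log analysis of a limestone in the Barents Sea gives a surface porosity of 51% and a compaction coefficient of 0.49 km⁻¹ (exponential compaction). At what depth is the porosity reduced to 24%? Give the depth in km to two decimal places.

Invert Athy's law: z = ln(n₀/n) / β
z = ln(0.51/0.24) / 0.49 = ln(2.125) / 0.49 = 0.7538 / 0.49 = 1.538 km

1.54 km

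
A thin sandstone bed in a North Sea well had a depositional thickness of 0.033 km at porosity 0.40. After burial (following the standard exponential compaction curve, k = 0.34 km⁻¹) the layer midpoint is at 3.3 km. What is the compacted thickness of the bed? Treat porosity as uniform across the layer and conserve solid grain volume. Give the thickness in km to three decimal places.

0.023 km

Porosity at 3.3 km: phi = 0.4·exp(−0.34×3.3) = 0.1303
Solid-volume conservation: h(1−phi) = h₀(1−phi₀) ⇒ h = h₀·(1−phi₀)/(1−phi)
h = 0.033 × (1 − 0.4)/(1 − 0.1303) = 0.033 × 0.6899 = 0.0228 km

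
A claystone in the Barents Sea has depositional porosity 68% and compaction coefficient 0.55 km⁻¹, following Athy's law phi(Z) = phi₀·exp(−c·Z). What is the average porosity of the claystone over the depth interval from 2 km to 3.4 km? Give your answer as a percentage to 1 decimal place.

⟨phi⟩ = (1/(Z₂−Z₁)) ∫ phi₀ e^(−cZ) dZ = phi₀·(e^(−c·Z₁) − e^(−c·Z₂)) / (c·(Z₂−Z₁))
e^(−0.55×2) = 0.3329; e^(−0.55×3.4) = 0.1541
⟨phi⟩ = 0.68 × (0.3329 − 0.1541) / (0.55 × 1.4) = 0.68 × 0.2321 = 0.1579

15.8%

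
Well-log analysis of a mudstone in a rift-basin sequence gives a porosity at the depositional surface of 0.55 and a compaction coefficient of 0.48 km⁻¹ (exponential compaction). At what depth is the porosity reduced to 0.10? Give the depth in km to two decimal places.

3.55 km

Invert Athy's law: z = ln(n₀/n) / β
z = ln(0.55/0.1) / 0.48 = ln(5.5) / 0.48 = 1.7047 / 0.48 = 3.552 km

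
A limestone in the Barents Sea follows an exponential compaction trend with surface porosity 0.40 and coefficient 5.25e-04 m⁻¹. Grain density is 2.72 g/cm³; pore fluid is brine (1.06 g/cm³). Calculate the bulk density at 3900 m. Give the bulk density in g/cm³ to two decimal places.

2.63 g/cm³

Working in km (1 km = 1000 m; β in km⁻¹ = β in m⁻¹ × 1000):
Porosity at depth: φ = 0.4·exp(−0.525×3.9) = 0.4×0.1291 = 0.0516
Bulk density: ρ_b = (1−φ)ρ_g + φ·ρ_f = 0.9484×2.72 + 0.0516×1.06
       = 2.580 + 0.055 = 2.634 g/cm³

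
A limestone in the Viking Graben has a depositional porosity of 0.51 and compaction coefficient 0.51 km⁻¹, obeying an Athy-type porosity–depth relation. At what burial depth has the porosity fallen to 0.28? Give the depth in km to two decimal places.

1.18 km

Invert Athy's law: z = ln(n₀/n) / c
z = ln(0.51/0.28) / 0.51 = ln(1.821) / 0.51 = 0.5996 / 0.51 = 1.176 km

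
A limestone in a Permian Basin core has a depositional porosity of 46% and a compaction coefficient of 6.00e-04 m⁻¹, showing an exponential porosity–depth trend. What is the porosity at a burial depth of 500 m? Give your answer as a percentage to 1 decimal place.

Working in km (1 km = 1000 m; β in km⁻¹ = β in m⁻¹ × 1000):
φ = φ₀·exp(−β·Z) = 0.46 × exp(−0.6 × 0.5) = 0.46 × exp(−0.3)
  = 0.46 × 0.7408 = 0.3408

34.1%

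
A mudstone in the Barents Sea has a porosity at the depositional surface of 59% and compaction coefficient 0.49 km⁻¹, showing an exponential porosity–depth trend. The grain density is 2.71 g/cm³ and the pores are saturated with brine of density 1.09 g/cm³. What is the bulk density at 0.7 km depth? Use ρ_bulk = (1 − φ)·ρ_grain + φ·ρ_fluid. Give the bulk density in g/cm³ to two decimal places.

Porosity at depth: φ = 0.59·exp(−0.49×0.7) = 0.59×0.7096 = 0.4187
Bulk density: ρ_b = (1−φ)ρ_g + φ·ρ_f = 0.5813×2.71 + 0.4187×1.09
       = 1.575 + 0.456 = 2.032 g/cm³

2.03 g/cm³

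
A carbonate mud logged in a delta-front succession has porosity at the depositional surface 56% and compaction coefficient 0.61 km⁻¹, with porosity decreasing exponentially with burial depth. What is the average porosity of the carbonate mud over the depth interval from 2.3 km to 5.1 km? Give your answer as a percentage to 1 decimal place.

⟨φ⟩ = (1/(Z₂−Z₁)) ∫ φ₀ e^(−βZ) dZ = φ₀·(e^(−β·Z₁) − e^(−β·Z₂)) / (β·(Z₂−Z₁))
e^(−0.61×2.3) = 0.2459; e^(−0.61×5.1) = 0.0446
⟨φ⟩ = 0.56 × (0.2459 − 0.0446) / (0.61 × 2.8) = 0.56 × 0.1179 = 0.0660

6.6%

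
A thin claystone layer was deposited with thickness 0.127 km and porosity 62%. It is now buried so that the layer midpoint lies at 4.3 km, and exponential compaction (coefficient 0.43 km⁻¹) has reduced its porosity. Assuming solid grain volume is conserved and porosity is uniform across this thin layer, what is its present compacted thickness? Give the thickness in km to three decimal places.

Porosity at 4.3 km: φ = 0.62·exp(−0.43×4.3) = 0.0976
Solid-volume conservation: h(1−φ) = h₀(1−φ₀) ⇒ h = h₀·(1−φ₀)/(1−φ)
h = 0.127 × (1 − 0.62)/(1 − 0.0976) = 0.127 × 0.4211 = 0.0535 km

0.053 km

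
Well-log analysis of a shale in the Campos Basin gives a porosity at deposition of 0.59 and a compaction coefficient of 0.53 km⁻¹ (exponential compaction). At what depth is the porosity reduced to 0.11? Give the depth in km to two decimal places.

Invert Athy's law: z = ln(phi₀/phi) / k
z = ln(0.59/0.11) / 0.53 = ln(5.364) / 0.53 = 1.6796 / 0.53 = 3.169 km

3.17 km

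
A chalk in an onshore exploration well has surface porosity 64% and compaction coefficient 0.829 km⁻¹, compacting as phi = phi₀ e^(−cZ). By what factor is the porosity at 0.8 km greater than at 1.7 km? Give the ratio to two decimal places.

phi(Z₁)/phi(Z₂) = e^(−c·Z₁)/e^(−c·Z₂) = e^{c(Z₂−Z₁)}
= exp(0.829 × 0.9) = exp(0.7461) = 2.1088

2.11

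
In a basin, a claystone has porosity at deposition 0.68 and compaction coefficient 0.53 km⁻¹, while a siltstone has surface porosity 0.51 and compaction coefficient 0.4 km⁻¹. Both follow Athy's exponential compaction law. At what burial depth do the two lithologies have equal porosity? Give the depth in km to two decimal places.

2.21 km

Set φ₀ₐ e^(−kₐZ) = φ₀ᵦ e^(−kᵦZ) ⇒ ln(φ₀ₐ/φ₀ᵦ) = (kₐ − kᵦ)·Z
Z = ln(0.68/0.51) / (0.53 − 0.4) = 0.2877 / 0.13 = 2.213 km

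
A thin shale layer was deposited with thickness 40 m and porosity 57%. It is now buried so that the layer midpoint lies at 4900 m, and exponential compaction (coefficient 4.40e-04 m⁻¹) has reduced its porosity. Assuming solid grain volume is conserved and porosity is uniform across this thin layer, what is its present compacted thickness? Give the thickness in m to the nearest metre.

18 m

Working in km (1 km = 1000 m; β in km⁻¹ = β in m⁻¹ × 1000):
Porosity at 4.9 km: n = 0.57·exp(−0.44×4.9) = 0.0660
Solid-volume conservation: h(1−n) = h₀(1−n₀) ⇒ h = h₀·(1−n₀)/(1−n)
h = 0.04 × (1 − 0.57)/(1 − 0.0660) = 0.04 × 0.4604 = 0.0184 km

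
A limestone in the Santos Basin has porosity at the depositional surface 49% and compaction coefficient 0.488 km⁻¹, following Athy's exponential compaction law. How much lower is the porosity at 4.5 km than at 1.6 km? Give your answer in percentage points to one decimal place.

phi(1.6) = 0.49·e^(−0.488×1.6) = 0.2244
phi(4.5) = 0.49·e^(−0.488×4.5) = 0.0545
Δphi = 0.2244 − 0.0545 = 0.1699

17.0 percentage points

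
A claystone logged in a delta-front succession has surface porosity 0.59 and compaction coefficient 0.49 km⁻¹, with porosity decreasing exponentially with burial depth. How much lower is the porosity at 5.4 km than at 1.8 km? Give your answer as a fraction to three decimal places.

0.202

phi(1.8) = 0.59·e^(−0.49×1.8) = 0.2442
phi(5.4) = 0.59·e^(−0.49×5.4) = 0.0419
Δphi = 0.2442 − 0.0419 = 0.2024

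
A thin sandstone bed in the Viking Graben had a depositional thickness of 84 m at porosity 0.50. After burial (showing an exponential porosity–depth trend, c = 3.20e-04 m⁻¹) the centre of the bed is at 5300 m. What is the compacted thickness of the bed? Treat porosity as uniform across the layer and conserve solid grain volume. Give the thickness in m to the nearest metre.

46 m

Working in km (1 km = 1000 m; c in km⁻¹ = c in m⁻¹ × 1000):
Porosity at 5.3 km: n = 0.5·exp(−0.32×5.3) = 0.0917
Solid-volume conservation: h(1−n) = h₀(1−n₀) ⇒ h = h₀·(1−n₀)/(1−n)
h = 0.084 × (1 − 0.5)/(1 − 0.0917) = 0.084 × 0.5505 = 0.0462 km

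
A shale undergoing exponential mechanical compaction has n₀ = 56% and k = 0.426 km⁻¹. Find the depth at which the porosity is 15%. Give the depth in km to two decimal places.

3.09 km

Invert Athy's law: Z = ln(n₀/n) / k
Z = ln(0.56/0.15) / 0.426 = ln(3.733) / 0.426 = 1.3173 / 0.426 = 3.092 km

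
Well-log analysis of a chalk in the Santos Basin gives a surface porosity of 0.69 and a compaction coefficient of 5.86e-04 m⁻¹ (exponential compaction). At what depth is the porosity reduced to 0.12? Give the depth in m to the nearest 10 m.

Working in km (1 km = 1000 m; β in km⁻¹ = β in m⁻¹ × 1000):
Invert Athy's law: z = ln(phi₀/phi) / β
z = ln(0.69/0.12) / 0.586 = ln(5.75) / 0.586 = 1.7492 / 0.586 = 2.985 km

2980 m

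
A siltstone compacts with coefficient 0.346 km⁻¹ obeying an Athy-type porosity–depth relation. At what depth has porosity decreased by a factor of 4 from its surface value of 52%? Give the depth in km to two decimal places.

phi/phi₀ = 1/4 ⇒ exp(−c·d) = 1/4 ⇒ d = ln(4) / c
d = 1.3863 / 0.346 = 4.007 km

4.01 km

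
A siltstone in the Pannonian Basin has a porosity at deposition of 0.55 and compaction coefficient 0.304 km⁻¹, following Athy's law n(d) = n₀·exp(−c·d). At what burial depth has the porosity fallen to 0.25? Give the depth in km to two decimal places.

Invert Athy's law: d = ln(n₀/n) / c
d = ln(0.55/0.25) / 0.304 = ln(2.2) / 0.304 = 0.7885 / 0.304 = 2.594 km

2.59 km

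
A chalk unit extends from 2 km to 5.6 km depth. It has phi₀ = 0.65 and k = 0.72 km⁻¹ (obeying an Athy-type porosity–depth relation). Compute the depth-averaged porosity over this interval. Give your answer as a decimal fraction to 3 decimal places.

0.055

⟨phi⟩ = (1/(Z₂−Z₁)) ∫ phi₀ e^(−kZ) dZ = phi₀·(e^(−k·Z₁) − e^(−k·Z₂)) / (k·(Z₂−Z₁))
e^(−0.72×2) = 0.2369; e^(−0.72×5.6) = 0.0177
⟨phi⟩ = 0.65 × (0.2369 − 0.0177) / (0.72 × 3.6) = 0.65 × 0.0846 = 0.0550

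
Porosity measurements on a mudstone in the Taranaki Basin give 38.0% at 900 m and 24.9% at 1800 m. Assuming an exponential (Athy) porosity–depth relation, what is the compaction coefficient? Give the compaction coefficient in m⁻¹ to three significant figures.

Working in km (1 km = 1000 m; k in km⁻¹ = k in m⁻¹ × 1000):
Athy: n(Z) = n₀ e^(−kZ) ⇒ n₁/n₂ = e^{k(Z₂−Z₁)} ⇒ k = ln(n₁/n₂)/(Z₂−Z₁)
k = ln(0.38/0.249) / (1.8 − 0.9) = ln(1.526) / 0.9 = 0.4227 / 0.9 = 0.4697 km⁻¹

0.000470 m⁻¹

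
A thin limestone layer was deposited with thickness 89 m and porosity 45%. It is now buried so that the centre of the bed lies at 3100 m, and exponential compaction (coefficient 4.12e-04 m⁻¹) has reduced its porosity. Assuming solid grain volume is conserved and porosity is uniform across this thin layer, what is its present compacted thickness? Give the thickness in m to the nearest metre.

Working in km (1 km = 1000 m; c in km⁻¹ = c in m⁻¹ × 1000):
Porosity at 3.1 km: n = 0.45·exp(−0.412×3.1) = 0.1255
Solid-volume conservation: h(1−n) = h₀(1−n₀) ⇒ h = h₀·(1−n₀)/(1−n)
h = 0.089 × (1 − 0.45)/(1 − 0.1255) = 0.089 × 0.6289 = 0.0560 km

56 m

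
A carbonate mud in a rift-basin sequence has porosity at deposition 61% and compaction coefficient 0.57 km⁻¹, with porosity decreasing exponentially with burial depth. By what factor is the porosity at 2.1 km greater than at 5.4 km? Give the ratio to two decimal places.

phi(d₁)/phi(d₂) = e^(−k·d₁)/e^(−k·d₂) = e^{k(d₂−d₁)}
= exp(0.57 × 3.3) = exp(1.881) = 6.5601

6.56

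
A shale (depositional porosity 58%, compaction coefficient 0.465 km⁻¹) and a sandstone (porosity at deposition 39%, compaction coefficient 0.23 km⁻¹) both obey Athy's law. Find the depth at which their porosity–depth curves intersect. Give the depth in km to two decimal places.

1.69 km

Set phi₀ₐ e^(−βₐZ) = phi₀ᵦ e^(−βᵦZ) ⇒ ln(phi₀ₐ/phi₀ᵦ) = (βₐ − βᵦ)·Z
Z = ln(0.58/0.39) / (0.465 − 0.23) = 0.3969 / 0.235 = 1.689 km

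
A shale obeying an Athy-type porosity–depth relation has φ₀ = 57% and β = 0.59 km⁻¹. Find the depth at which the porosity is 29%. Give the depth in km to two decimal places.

1.15 km

Invert Athy's law: d = ln(φ₀/φ) / β
d = ln(0.57/0.29) / 0.59 = ln(1.966) / 0.59 = 0.6758 / 0.59 = 1.145 km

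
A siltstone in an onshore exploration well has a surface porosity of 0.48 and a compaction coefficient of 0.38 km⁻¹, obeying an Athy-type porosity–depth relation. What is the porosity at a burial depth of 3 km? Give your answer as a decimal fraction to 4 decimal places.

0.1535

φ = φ₀·exp(−β·d) = 0.48 × exp(−0.38 × 3) = 0.48 × exp(−1.14)
  = 0.48 × 0.3198 = 0.1535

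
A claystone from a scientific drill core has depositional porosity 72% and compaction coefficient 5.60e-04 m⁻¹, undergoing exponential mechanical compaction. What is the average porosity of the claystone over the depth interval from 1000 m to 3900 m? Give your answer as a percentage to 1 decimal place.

20.3%

Working in km (1 km = 1000 m; c in km⁻¹ = c in m⁻¹ × 1000):
⟨φ⟩ = (1/(d₂−d₁)) ∫ φ₀ e^(−cd) dd = φ₀·(e^(−c·d₁) − e^(−c·d₂)) / (c·(d₂−d₁))
e^(−0.56×1) = 0.5712; e^(−0.56×3.9) = 0.1126
⟨φ⟩ = 0.72 × (0.5712 − 0.1126) / (0.56 × 2.9) = 0.72 × 0.2824 = 0.2033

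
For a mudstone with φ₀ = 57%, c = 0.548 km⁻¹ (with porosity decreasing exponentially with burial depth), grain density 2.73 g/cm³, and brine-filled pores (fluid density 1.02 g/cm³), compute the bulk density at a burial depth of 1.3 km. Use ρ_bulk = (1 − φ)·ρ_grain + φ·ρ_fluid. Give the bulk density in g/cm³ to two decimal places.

Porosity at depth: φ = 0.57·exp(−0.548×1.3) = 0.57×0.4905 = 0.2796
Bulk density: ρ_b = (1−φ)ρ_g + φ·ρ_f = 0.7204×2.73 + 0.2796×1.02
       = 1.967 + 0.285 = 2.252 g/cm³

2.25 g/cm³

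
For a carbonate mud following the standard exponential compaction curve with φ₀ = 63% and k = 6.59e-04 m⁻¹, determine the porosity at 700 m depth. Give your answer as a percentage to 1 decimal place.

Working in km (1 km = 1000 m; k in km⁻¹ = k in m⁻¹ × 1000):
φ = φ₀·exp(−k·z) = 0.63 × exp(−0.659 × 0.7) = 0.63 × exp(−0.4613)
  = 0.63 × 0.6305 = 0.3972

39.7%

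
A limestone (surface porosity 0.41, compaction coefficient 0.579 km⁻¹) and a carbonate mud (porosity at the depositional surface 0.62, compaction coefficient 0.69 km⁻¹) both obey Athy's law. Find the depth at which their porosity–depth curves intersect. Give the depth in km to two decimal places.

Set φ₀ₐ e^(−cₐd) = φ₀ᵦ e^(−cᵦd) ⇒ ln(φ₀ₐ/φ₀ᵦ) = (cₐ − cᵦ)·d
d = ln(0.41/0.62) / (0.579 − 0.69) = -0.4136 / -0.111 = 3.726 km

3.73 km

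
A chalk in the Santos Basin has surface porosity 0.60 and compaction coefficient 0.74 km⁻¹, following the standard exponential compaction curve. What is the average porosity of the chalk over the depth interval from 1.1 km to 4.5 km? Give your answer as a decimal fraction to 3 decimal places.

0.097

⟨phi⟩ = (1/(d₂−d₁)) ∫ phi₀ e^(−βd) dd = phi₀·(e^(−β·d₁) − e^(−β·d₂)) / (β·(d₂−d₁))
e^(−0.74×1.1) = 0.4431; e^(−0.74×4.5) = 0.0358
⟨phi⟩ = 0.6 × (0.4431 − 0.0358) / (0.74 × 3.4) = 0.6 × 0.1619 = 0.0971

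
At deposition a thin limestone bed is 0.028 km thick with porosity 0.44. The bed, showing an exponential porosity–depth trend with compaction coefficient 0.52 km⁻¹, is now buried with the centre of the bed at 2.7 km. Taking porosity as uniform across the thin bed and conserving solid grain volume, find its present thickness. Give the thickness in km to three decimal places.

Porosity at 2.7 km: φ = 0.44·exp(−0.52×2.7) = 0.1081
Solid-volume conservation: h(1−φ) = h₀(1−φ₀) ⇒ h = h₀·(1−φ₀)/(1−φ)
h = 0.028 × (1 − 0.44)/(1 − 0.1081) = 0.028 × 0.6279 = 0.0176 km

0.018 km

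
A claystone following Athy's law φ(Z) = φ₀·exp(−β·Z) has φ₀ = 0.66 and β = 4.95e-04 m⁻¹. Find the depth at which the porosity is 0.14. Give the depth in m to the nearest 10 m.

Working in km (1 km = 1000 m; β in km⁻¹ = β in m⁻¹ × 1000):
Invert Athy's law: Z = ln(φ₀/φ) / β
Z = ln(0.66/0.14) / 0.495 = ln(4.714) / 0.495 = 1.5506 / 0.495 = 3.133 km

3130 m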